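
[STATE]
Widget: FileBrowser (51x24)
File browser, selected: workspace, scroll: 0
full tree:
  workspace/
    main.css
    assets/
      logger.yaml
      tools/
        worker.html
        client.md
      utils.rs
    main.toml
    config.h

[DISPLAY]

> [-] workspace/                                   
    main.css                                       
    [+] assets/                                    
    main.toml                                      
    config.h                                       
                                                   
                                                   
                                                   
                                                   
                                                   
                                                   
                                                   
                                                   
                                                   
                                                   
                                                   
                                                   
                                                   
                                                   
                                                   
                                                   
                                                   
                                                   
                                                   


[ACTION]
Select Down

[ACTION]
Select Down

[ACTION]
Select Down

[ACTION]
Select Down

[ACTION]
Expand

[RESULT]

  [-] workspace/                                   
    main.css                                       
    [+] assets/                                    
    main.toml                                      
  > config.h                                       
                                                   
                                                   
                                                   
                                                   
                                                   
                                                   
                                                   
                                                   
                                                   
                                                   
                                                   
                                                   
                                                   
                                                   
                                                   
                                                   
                                                   
                                                   
                                                   


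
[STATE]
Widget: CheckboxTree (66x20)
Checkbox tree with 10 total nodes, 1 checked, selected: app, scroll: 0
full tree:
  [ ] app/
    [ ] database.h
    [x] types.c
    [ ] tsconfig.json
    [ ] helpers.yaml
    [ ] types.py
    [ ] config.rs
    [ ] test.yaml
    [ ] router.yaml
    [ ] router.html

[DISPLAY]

>[-] app/                                                         
   [ ] database.h                                                 
   [x] types.c                                                    
   [ ] tsconfig.json                                              
   [ ] helpers.yaml                                               
   [ ] types.py                                                   
   [ ] config.rs                                                  
   [ ] test.yaml                                                  
   [ ] router.yaml                                                
   [ ] router.html                                                
                                                                  
                                                                  
                                                                  
                                                                  
                                                                  
                                                                  
                                                                  
                                                                  
                                                                  
                                                                  


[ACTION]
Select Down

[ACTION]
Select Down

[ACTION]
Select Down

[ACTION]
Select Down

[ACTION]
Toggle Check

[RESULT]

 [-] app/                                                         
   [ ] database.h                                                 
   [x] types.c                                                    
   [ ] tsconfig.json                                              
>  [x] helpers.yaml                                               
   [ ] types.py                                                   
   [ ] config.rs                                                  
   [ ] test.yaml                                                  
   [ ] router.yaml                                                
   [ ] router.html                                                
                                                                  
                                                                  
                                                                  
                                                                  
                                                                  
                                                                  
                                                                  
                                                                  
                                                                  
                                                                  


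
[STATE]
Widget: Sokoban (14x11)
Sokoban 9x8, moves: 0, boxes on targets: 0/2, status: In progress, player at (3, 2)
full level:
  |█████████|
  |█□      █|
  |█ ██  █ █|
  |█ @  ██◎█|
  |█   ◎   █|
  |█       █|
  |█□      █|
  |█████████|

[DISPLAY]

█████████     
█□      █     
█ ██  █ █     
█ @  ██◎█     
█   ◎   █     
█       █     
█□      █     
█████████     
Moves: 0  0/2 
              
              


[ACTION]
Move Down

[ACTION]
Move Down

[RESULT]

█████████     
█□      █     
█ ██  █ █     
█    ██◎█     
█   ◎   █     
█ @     █     
█□      █     
█████████     
Moves: 2  0/2 
              
              


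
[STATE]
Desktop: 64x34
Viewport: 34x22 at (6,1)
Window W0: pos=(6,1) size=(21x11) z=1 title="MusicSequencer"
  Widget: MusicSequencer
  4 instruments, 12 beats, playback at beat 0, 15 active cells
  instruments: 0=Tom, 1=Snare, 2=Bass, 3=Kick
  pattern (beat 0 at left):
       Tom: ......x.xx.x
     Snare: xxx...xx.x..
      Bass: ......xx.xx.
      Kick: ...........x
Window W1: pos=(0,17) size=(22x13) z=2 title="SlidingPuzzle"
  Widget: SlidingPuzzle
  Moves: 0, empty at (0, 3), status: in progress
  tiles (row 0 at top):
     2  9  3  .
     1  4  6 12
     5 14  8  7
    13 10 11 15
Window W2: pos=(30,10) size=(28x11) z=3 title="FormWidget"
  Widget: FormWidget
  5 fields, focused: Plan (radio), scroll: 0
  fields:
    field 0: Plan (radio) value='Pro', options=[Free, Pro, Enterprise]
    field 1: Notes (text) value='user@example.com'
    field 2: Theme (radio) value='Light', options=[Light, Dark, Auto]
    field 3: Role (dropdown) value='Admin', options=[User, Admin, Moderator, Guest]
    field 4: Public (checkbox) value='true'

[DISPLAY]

┏━━━━━━━━━━━━━━━━━━━┓             
┃ MusicSequencer    ┃             
┠───────────────────┨             
┃      ▼12345678901 ┃             
┃   Tom······█·██·█ ┃             
┃ Snare███···██·█·· ┃             
┃  Bass······██·██· ┃             
┃  Kick···········█ ┃             
┃                   ┃             
┃                   ┃   ┏━━━━━━━━━
┗━━━━━━━━━━━━━━━━━━━┛   ┃ FormWidg
                        ┠─────────
                        ┃> Plan:  
                        ┃  Notes: 
                        ┃  Theme: 
                        ┃  Role:  
━━━━━━━━━━━━━━━┓        ┃  Public:
ingPuzzle      ┃        ┃         
───────────────┨        ┃         
┬────┬────┬────┃        ┗━━━━━━━━━
│  9 │  3 │    ┃                  
┼────┼────┼────┃                  


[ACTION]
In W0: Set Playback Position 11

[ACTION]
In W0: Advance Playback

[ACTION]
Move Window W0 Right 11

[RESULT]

           ┏━━━━━━━━━━━━━━━━━━━┓  
           ┃ MusicSequencer    ┃  
           ┠───────────────────┨  
           ┃      ▼12345678901 ┃  
           ┃   Tom······█·██·█ ┃  
           ┃ Snare███···██·█·· ┃  
           ┃  Bass······██·██· ┃  
           ┃  Kick···········█ ┃  
           ┃                   ┃  
           ┃            ┏━━━━━━━━━
           ┗━━━━━━━━━━━━┃ FormWidg
                        ┠─────────
                        ┃> Plan:  
                        ┃  Notes: 
                        ┃  Theme: 
                        ┃  Role:  
━━━━━━━━━━━━━━━┓        ┃  Public:
ingPuzzle      ┃        ┃         
───────────────┨        ┃         
┬────┬────┬────┃        ┗━━━━━━━━━
│  9 │  3 │    ┃                  
┼────┼────┼────┃                  


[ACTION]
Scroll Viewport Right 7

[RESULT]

    ┏━━━━━━━━━━━━━━━━━━━┓         
    ┃ MusicSequencer    ┃         
    ┠───────────────────┨         
    ┃      ▼12345678901 ┃         
    ┃   Tom······█·██·█ ┃         
    ┃ Snare███···██·█·· ┃         
    ┃  Bass······██·██· ┃         
    ┃  Kick···········█ ┃         
    ┃                   ┃         
    ┃            ┏━━━━━━━━━━━━━━━━
    ┗━━━━━━━━━━━━┃ FormWidget     
                 ┠────────────────
                 ┃> Plan:       ( 
                 ┃  Notes:      [u
                 ┃  Theme:      (●
                 ┃  Role:       [A
━━━━━━━━┓        ┃  Public:     [x
le      ┃        ┃                
────────┨        ┃                
───┬────┃        ┗━━━━━━━━━━━━━━━━
 3 │    ┃                         
───┼────┃                         


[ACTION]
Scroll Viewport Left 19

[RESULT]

                 ┏━━━━━━━━━━━━━━━━
                 ┃ MusicSequencer 
                 ┠────────────────
                 ┃      ▼123456789
                 ┃   Tom······█·██
                 ┃ Snare███···██·█
                 ┃  Bass······██·█
                 ┃  Kick··········
                 ┃                
                 ┃            ┏━━━
                 ┗━━━━━━━━━━━━┃ Fo
                              ┠───
                              ┃> P
                              ┃  N
                              ┃  T
                              ┃  R
┏━━━━━━━━━━━━━━━━━━━━┓        ┃  P
┃ SlidingPuzzle      ┃        ┃   
┠────────────────────┨        ┃   
┃┌────┬────┬────┬────┃        ┗━━━
┃│  2 │  9 │  3 │    ┃            
┃├────┼────┼────┼────┃            


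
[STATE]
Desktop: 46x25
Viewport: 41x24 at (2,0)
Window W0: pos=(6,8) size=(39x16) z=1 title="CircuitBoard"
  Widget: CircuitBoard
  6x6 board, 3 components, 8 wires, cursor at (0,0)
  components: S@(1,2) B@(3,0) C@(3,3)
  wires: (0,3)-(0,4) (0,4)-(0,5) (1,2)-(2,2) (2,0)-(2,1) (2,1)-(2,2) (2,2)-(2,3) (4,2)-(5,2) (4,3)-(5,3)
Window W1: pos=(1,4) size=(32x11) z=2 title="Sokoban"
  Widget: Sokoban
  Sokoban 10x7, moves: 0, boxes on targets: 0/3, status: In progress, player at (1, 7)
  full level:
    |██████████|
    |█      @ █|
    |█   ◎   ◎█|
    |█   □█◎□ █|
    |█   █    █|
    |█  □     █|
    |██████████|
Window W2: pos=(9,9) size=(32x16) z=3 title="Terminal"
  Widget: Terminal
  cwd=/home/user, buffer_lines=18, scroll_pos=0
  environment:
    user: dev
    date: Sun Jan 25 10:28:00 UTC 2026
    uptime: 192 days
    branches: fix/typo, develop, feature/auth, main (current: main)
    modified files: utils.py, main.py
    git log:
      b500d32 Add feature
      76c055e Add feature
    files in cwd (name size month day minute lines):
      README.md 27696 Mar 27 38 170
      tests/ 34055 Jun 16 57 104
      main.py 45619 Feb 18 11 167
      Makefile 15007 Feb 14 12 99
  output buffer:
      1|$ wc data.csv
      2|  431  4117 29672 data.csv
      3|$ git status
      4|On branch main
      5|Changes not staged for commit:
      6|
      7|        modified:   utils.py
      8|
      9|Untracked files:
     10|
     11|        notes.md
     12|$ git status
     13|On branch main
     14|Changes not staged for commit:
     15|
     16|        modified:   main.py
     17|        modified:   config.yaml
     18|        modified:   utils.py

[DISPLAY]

                                         
                                         
                                         
                                         
━━━━━━━━━━━━━━━━━━━━━━━━━━━━━━┓          
 Sokoban                      ┃          
──────────────────────────────┨          
██████████                    ┃          
█      @ █                    ┃━━━━━━━━━━
█   ◎  ┏━━━━━━━━━━━━━━━━━━━━━━━━━━━━━━┓  
█   □█◎┃ Terminal                     ┃──
█   █  ┠──────────────────────────────┨  
█  □   ┃$ wc data.csv                 ┃  
███████┃  431  4117 29672 data.csv    ┃  
━━━━━━━┃$ git status                  ┃  
    ┃  ┃On branch main                ┃  
    ┃2 ┃Changes not staged for commit:┃  
    ┃  ┃                              ┃  
    ┃3 ┃        modified:   utils.py  ┃  
    ┃  ┃                              ┃  
    ┃4 ┃Untracked files:              ┃  
    ┃  ┃                              ┃  
    ┃5 ┃        notes.md              ┃  
    ┗━━┃$ git status                  ┃━━


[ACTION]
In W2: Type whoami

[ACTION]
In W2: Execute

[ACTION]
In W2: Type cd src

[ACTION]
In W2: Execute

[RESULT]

                                         
                                         
                                         
                                         
━━━━━━━━━━━━━━━━━━━━━━━━━━━━━━┓          
 Sokoban                      ┃          
──────────────────────────────┨          
██████████                    ┃          
█      @ █                    ┃━━━━━━━━━━
█   ◎  ┏━━━━━━━━━━━━━━━━━━━━━━━━━━━━━━┓  
█   □█◎┃ Terminal                     ┃──
█   █  ┠──────────────────────────────┨  
█  □   ┃$ git status                  ┃  
███████┃On branch main                ┃  
━━━━━━━┃Changes not staged for commit:┃  
    ┃  ┃                              ┃  
    ┃2 ┃        modified:   main.py   ┃  
    ┃  ┃        modified:   config.yam┃  
    ┃3 ┃        modified:   utils.py  ┃  
    ┃  ┃$ whoami                      ┃  
    ┃4 ┃dev                           ┃  
    ┃  ┃$ cd src                      ┃  
    ┃5 ┃                              ┃  
    ┗━━┃$ █                           ┃━━


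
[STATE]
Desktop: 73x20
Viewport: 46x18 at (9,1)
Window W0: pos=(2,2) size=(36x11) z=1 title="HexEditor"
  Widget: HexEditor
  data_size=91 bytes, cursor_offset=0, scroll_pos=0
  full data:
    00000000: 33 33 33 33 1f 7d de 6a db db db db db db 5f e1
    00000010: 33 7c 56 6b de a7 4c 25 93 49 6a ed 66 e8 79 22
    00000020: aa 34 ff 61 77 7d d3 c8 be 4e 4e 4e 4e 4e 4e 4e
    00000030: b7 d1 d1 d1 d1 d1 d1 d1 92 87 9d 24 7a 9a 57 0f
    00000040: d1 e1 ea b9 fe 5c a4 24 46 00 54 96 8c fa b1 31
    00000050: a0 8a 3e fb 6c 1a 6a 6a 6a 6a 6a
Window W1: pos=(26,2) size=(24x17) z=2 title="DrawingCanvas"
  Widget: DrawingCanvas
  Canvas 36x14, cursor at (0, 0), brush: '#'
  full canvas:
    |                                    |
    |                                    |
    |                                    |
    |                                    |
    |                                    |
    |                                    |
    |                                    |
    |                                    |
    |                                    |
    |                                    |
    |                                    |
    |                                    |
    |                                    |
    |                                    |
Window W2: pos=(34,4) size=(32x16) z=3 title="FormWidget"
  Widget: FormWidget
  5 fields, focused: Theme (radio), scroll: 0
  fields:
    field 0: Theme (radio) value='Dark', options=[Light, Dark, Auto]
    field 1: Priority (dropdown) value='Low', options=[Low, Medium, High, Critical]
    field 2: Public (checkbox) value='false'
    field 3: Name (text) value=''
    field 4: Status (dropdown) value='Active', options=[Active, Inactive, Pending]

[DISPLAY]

                                              
━━━━━━━━━━━━━━━━━┏━━━━━━━━━━━━━━━━━━━━━━┓     
itor             ┃ DrawingCanvas        ┃     
─────────────────┠───────┏━━━━━━━━━━━━━━━━━━━━
00  33 33 33 33 1┃+      ┃ FormWidget         
10  33 7c 56 6b d┃       ┠────────────────────
20  aa 34 ff 61 7┃       ┃> Theme:      ( ) Li
30  b7 d1 d1 d1 d┃       ┃  Priority:   [Low  
40  d1 e1 ea b9 f┃       ┃  Public:     [ ]   
50  a0 8a 3e fb 6┃       ┃  Name:       [     
                 ┃       ┃  Status:     [Activ
━━━━━━━━━━━━━━━━━┃       ┃                    
                 ┃       ┃                    
                 ┃       ┃                    
                 ┃       ┃                    
                 ┃       ┃                    
                 ┃       ┃                    
                 ┗━━━━━━━┃                    


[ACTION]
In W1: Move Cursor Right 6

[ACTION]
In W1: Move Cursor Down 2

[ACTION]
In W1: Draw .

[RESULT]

                                              
━━━━━━━━━━━━━━━━━┏━━━━━━━━━━━━━━━━━━━━━━┓     
itor             ┃ DrawingCanvas        ┃     
─────────────────┠───────┏━━━━━━━━━━━━━━━━━━━━
00  33 33 33 33 1┃       ┃ FormWidget         
10  33 7c 56 6b d┃       ┠────────────────────
20  aa 34 ff 61 7┃      .┃> Theme:      ( ) Li
30  b7 d1 d1 d1 d┃       ┃  Priority:   [Low  
40  d1 e1 ea b9 f┃       ┃  Public:     [ ]   
50  a0 8a 3e fb 6┃       ┃  Name:       [     
                 ┃       ┃  Status:     [Activ
━━━━━━━━━━━━━━━━━┃       ┃                    
                 ┃       ┃                    
                 ┃       ┃                    
                 ┃       ┃                    
                 ┃       ┃                    
                 ┃       ┃                    
                 ┗━━━━━━━┃                    


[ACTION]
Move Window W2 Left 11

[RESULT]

                                              
━━━━━━━━━━━━━━━━━┏━━━━━━━━━━━━━━━━━━━━━━┓     
itor             ┃ DrawingCanvas        ┃     
──────────────┏━━━━━━━━━━━━━━━━━━━━━━━━━━━━━━┓
00  33 33 33 3┃ FormWidget                   ┃
10  33 7c 56 6┠──────────────────────────────┨
20  aa 34 ff 6┃> Theme:      ( ) Light  (●) D┃
30  b7 d1 d1 d┃  Priority:   [Low          ▼]┃
40  d1 e1 ea b┃  Public:     [ ]             ┃
50  a0 8a 3e f┃  Name:       [              ]┃
              ┃  Status:     [Active       ▼]┃
━━━━━━━━━━━━━━┃                              ┃
              ┃                              ┃
              ┃                              ┃
              ┃                              ┃
              ┃                              ┃
              ┃                              ┃
              ┃                              ┃


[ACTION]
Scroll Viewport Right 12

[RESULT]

                                              
━━━━━┏━━━━━━━━━━━━━━━━━━━━━━┓                 
     ┃ DrawingCanvas        ┃                 
──┏━━━━━━━━━━━━━━━━━━━━━━━━━━━━━━┓            
 3┃ FormWidget                   ┃            
 6┠──────────────────────────────┨            
 6┃> Theme:      ( ) Light  (●) D┃            
 d┃  Priority:   [Low          ▼]┃            
 b┃  Public:     [ ]             ┃            
 f┃  Name:       [              ]┃            
  ┃  Status:     [Active       ▼]┃            
━━┃                              ┃            
  ┃                              ┃            
  ┃                              ┃            
  ┃                              ┃            
  ┃                              ┃            
  ┃                              ┃            
  ┃                              ┃            


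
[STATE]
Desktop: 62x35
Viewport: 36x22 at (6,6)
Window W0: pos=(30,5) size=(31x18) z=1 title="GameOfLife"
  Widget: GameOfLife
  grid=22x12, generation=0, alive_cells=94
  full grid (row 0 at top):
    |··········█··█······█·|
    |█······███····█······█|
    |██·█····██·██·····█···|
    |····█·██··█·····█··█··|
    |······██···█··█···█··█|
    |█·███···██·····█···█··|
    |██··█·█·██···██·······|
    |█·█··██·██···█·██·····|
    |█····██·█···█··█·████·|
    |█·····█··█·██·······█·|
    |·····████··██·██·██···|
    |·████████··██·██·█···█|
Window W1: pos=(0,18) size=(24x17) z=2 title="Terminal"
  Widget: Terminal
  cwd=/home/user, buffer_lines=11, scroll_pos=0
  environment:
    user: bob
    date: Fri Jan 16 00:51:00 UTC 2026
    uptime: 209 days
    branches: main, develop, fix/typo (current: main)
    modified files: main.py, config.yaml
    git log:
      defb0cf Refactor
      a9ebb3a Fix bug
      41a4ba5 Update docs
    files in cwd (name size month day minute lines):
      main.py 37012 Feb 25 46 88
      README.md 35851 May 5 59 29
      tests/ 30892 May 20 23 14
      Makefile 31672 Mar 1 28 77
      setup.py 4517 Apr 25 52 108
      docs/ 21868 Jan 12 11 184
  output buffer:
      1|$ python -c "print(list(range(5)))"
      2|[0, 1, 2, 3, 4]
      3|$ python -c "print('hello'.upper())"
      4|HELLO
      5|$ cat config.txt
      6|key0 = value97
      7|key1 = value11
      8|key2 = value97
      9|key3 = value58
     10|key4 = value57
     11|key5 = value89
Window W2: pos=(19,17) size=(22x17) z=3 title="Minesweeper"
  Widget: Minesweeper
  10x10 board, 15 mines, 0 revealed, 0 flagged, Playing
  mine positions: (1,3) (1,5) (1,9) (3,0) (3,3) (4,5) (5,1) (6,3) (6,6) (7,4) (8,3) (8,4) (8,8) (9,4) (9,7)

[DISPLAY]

                        ┃ GameOfLife
                        ┠───────────
                        ┃Gen: 0     
                        ┃··········█
                        ┃█······███·
                        ┃██·█····██·
                        ┃····█·██··█
                        ┃······██···
                        ┃█·███···██·
                        ┃██··█·█·██·
                        ┃█·█··██·██·
             ┏━━━━━━━━━━━━━━━━━━━━┓·
━━━━━━━━━━━━━┃ Minesweeper        ┃·
inal         ┠────────────────────┨·
─────────────┃■■■■■■■■■■          ┃·
hon -c "print┃■■■■■■■■■■          ┃ 
, 2, 3, 4]   ┃■■■■■■■■■■          ┃━
hon -c "print┃■■■■■■■■■■          ┃ 
             ┃■■■■■■■■■■          ┃ 
 config.txt  ┃■■■■■■■■■■          ┃ 
= value97    ┃■■■■■■■■■■          ┃ 
= value11    ┃■■■■■■■■■■          ┃ 


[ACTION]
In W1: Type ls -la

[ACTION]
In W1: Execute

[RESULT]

                        ┃ GameOfLife
                        ┠───────────
                        ┃Gen: 0     
                        ┃··········█
                        ┃█······███·
                        ┃██·█····██·
                        ┃····█·██··█
                        ┃······██···
                        ┃█·███···██·
                        ┃██··█·█·██·
                        ┃█·█··██·██·
             ┏━━━━━━━━━━━━━━━━━━━━┓·
━━━━━━━━━━━━━┃ Minesweeper        ┃·
inal         ┠────────────────────┨·
─────────────┃■■■■■■■■■■          ┃·
= value11    ┃■■■■■■■■■■          ┃ 
= value97    ┃■■■■■■■■■■          ┃━
= value58    ┃■■■■■■■■■■          ┃ 
= value57    ┃■■■■■■■■■■          ┃ 
= value89    ┃■■■■■■■■■■          ┃ 
-la          ┃■■■■■■■■■■          ┃ 
--r--  1 bob ┃■■■■■■■■■■          ┃ 


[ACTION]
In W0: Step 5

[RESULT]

                        ┃ GameOfLife
                        ┠───────────
                        ┃Gen: 5     
                        ┃········█·█
                        ┃██·····█···
                        ┃██······███
                        ┃·········██
                        ┃········██·
                        ┃··███··█·█·
                        ┃█████··█···
                        ┃█·██·······
             ┏━━━━━━━━━━━━━━━━━━━━┓█
━━━━━━━━━━━━━┃ Minesweeper        ┃·
inal         ┠────────────────────┨█
─────────────┃■■■■■■■■■■          ┃█
= value11    ┃■■■■■■■■■■          ┃ 
= value97    ┃■■■■■■■■■■          ┃━
= value58    ┃■■■■■■■■■■          ┃ 
= value57    ┃■■■■■■■■■■          ┃ 
= value89    ┃■■■■■■■■■■          ┃ 
-la          ┃■■■■■■■■■■          ┃ 
--r--  1 bob ┃■■■■■■■■■■          ┃ 


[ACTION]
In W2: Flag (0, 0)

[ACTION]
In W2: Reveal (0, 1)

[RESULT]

                        ┃ GameOfLife
                        ┠───────────
                        ┃Gen: 5     
                        ┃········█·█
                        ┃██·····█···
                        ┃██······███
                        ┃·········██
                        ┃········██·
                        ┃··███··█·█·
                        ┃█████··█···
                        ┃█·██·······
             ┏━━━━━━━━━━━━━━━━━━━━┓█
━━━━━━━━━━━━━┃ Minesweeper        ┃·
inal         ┠────────────────────┨█
─────────────┃  1■■■■■■■          ┃█
= value11    ┃  1■■■■■■■          ┃ 
= value97    ┃112■■■■■■■          ┃━
= value58    ┃■■■■■■■■■■          ┃ 
= value57    ┃■■■■■■■■■■          ┃ 
= value89    ┃■■■■■■■■■■          ┃ 
-la          ┃■■■■■■■■■■          ┃ 
--r--  1 bob ┃■■■■■■■■■■          ┃ 


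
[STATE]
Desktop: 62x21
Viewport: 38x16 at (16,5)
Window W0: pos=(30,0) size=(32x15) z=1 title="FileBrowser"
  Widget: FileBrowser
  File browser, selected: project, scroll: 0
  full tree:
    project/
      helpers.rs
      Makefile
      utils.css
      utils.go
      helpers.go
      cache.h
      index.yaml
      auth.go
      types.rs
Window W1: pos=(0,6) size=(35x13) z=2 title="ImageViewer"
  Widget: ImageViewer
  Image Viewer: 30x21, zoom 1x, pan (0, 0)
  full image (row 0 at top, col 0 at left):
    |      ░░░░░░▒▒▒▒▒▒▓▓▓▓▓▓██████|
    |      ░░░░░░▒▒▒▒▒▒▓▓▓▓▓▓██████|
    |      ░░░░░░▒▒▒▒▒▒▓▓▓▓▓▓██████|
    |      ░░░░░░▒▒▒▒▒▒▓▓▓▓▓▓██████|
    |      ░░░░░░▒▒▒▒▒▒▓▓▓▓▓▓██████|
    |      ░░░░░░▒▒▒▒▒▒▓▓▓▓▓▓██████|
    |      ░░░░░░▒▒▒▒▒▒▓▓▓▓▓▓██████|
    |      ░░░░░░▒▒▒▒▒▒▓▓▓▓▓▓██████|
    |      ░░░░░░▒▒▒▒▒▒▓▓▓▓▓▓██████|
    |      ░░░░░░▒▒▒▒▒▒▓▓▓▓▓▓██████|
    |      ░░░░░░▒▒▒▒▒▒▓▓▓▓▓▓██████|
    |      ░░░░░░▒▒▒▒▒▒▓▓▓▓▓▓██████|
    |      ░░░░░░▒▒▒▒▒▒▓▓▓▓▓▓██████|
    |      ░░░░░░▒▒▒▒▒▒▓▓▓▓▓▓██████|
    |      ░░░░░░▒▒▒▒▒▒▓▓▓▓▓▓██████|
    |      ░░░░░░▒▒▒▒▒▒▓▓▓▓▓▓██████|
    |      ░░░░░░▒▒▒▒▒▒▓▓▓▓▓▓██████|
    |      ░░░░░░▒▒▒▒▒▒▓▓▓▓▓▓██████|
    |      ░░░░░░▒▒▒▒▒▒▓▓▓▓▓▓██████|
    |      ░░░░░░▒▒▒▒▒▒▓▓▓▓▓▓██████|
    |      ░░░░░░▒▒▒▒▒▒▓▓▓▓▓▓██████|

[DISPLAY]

              ┃    Makefile           
━━━━━━━━━━━━━━━━━━┓utils.css          
                  ┃utils.go           
──────────────────┨helpers.go         
▒▒▒▓▓▓▓▓▓██████   ┃cache.h            
▒▒▒▓▓▓▓▓▓██████   ┃index.yaml         
▒▒▒▓▓▓▓▓▓██████   ┃auth.go            
▒▒▒▓▓▓▓▓▓██████   ┃types.rs           
▒▒▒▓▓▓▓▓▓██████   ┃                   
▒▒▒▓▓▓▓▓▓██████   ┃━━━━━━━━━━━━━━━━━━━
▒▒▒▓▓▓▓▓▓██████   ┃                   
▒▒▒▓▓▓▓▓▓██████   ┃                   
▒▒▒▓▓▓▓▓▓██████   ┃                   
━━━━━━━━━━━━━━━━━━┛                   
                                      
                                      


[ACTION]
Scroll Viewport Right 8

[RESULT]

      ┃    Makefile                  ┃
━━━━━━━━━━┓utils.css                 ┃
          ┃utils.go                  ┃
──────────┨helpers.go                ┃
▓██████   ┃cache.h                   ┃
▓██████   ┃index.yaml                ┃
▓██████   ┃auth.go                   ┃
▓██████   ┃types.rs                  ┃
▓██████   ┃                          ┃
▓██████   ┃━━━━━━━━━━━━━━━━━━━━━━━━━━┛
▓██████   ┃                           
▓██████   ┃                           
▓██████   ┃                           
━━━━━━━━━━┛                           
                                      
                                      


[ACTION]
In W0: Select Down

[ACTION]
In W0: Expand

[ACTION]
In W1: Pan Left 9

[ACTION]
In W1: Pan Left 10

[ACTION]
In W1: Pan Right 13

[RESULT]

      ┃    Makefile                  ┃
━━━━━━━━━━┓utils.css                 ┃
          ┃utils.go                  ┃
──────────┨helpers.go                ┃
          ┃cache.h                   ┃
          ┃index.yaml                ┃
          ┃auth.go                   ┃
          ┃types.rs                  ┃
          ┃                          ┃
          ┃━━━━━━━━━━━━━━━━━━━━━━━━━━┛
          ┃                           
          ┃                           
          ┃                           
━━━━━━━━━━┛                           
                                      
                                      


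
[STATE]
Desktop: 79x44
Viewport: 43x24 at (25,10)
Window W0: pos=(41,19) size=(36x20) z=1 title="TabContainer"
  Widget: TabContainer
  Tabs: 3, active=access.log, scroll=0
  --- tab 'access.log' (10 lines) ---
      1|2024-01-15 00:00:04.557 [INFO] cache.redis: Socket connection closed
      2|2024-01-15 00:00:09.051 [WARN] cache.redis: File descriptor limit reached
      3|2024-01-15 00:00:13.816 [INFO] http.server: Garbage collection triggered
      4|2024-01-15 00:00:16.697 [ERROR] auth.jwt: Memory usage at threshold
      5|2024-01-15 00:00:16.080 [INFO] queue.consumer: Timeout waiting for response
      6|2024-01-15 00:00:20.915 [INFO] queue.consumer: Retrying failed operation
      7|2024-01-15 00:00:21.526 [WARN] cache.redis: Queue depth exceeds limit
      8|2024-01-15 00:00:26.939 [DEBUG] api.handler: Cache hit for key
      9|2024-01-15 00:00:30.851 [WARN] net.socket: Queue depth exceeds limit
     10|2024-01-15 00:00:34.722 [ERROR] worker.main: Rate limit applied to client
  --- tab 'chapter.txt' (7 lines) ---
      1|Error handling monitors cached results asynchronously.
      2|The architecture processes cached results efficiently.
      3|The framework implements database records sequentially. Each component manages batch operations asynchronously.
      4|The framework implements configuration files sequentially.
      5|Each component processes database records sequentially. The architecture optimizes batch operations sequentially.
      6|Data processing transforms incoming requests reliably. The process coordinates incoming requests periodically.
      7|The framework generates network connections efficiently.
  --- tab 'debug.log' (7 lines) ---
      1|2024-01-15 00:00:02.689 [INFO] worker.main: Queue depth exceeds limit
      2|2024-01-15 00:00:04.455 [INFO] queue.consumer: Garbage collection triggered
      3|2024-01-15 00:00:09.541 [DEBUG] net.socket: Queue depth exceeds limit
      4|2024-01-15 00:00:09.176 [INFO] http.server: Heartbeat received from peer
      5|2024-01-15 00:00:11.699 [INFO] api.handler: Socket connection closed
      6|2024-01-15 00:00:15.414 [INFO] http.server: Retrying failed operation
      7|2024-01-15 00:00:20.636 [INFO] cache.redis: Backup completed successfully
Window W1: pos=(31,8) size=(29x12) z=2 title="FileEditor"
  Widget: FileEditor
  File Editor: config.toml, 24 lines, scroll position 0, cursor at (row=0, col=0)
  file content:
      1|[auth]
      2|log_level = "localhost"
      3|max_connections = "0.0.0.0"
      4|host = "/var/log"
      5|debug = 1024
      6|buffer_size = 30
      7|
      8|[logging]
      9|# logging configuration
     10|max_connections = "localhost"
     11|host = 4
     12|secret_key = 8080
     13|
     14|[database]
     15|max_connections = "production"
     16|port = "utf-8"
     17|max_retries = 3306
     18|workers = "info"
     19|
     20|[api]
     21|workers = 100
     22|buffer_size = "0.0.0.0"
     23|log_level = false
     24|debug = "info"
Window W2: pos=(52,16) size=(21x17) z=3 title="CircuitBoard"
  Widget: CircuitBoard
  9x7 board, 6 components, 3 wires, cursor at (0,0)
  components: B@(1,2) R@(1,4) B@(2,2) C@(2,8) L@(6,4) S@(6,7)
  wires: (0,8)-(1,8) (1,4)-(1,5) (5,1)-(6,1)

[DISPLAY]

      ┠───────────────────────────┨        
      ┃█auth]                    ▲┃        
      ┃log_level = "localhost"   █┃        
      ┃max_connections = "0.0.0.0░┃        
      ┃host = "/var/log"         ░┃        
      ┃debug = 1024              ░┃        
      ┃buffer_size = 30    ┏━━━━━━━━━━━━━━━
      ┃                    ┃ CircuitBoard  
      ┃[logging]           ┠───────────────
      ┗━━━━━━━━━━━━━━━━━━━━┃   0 1 2 3 4 5 
                ┃ TabContai┃0  [.]         
                ┠──────────┃               
                ┃[access.lo┃1           B  
                ┃──────────┃               
                ┃2024-01-15┃2           B  
                ┃2024-01-15┃               
                ┃2024-01-15┃3              
                ┃2024-01-15┃               
                ┃2024-01-15┃4              
                ┃2024-01-15┃               
                ┃2024-01-15┃5       ·      
                ┃2024-01-15┃        │      
                ┃2024-01-15┗━━━━━━━━━━━━━━━
                ┃2024-01-15 00:00:34.722 [E


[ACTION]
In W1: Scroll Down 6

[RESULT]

      ┠───────────────────────────┨        
      ┃                          ▲┃        
      ┃[logging]                 ░┃        
      ┃# logging configuration   ░┃        
      ┃max_connections = "localho█┃        
      ┃host = 4                  ░┃        
      ┃secret_key = 8080   ┏━━━━━━━━━━━━━━━
      ┃                    ┃ CircuitBoard  
      ┃[database]          ┠───────────────
      ┗━━━━━━━━━━━━━━━━━━━━┃   0 1 2 3 4 5 
                ┃ TabContai┃0  [.]         
                ┠──────────┃               
                ┃[access.lo┃1           B  
                ┃──────────┃               
                ┃2024-01-15┃2           B  
                ┃2024-01-15┃               
                ┃2024-01-15┃3              
                ┃2024-01-15┃               
                ┃2024-01-15┃4              
                ┃2024-01-15┃               
                ┃2024-01-15┃5       ·      
                ┃2024-01-15┃        │      
                ┃2024-01-15┗━━━━━━━━━━━━━━━
                ┃2024-01-15 00:00:34.722 [E


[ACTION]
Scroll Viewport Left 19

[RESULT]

                         ┠─────────────────
                         ┃                 
                         ┃[logging]        
                         ┃# logging configu
                         ┃max_connections =
                         ┃host = 4         
                         ┃secret_key = 8080
                         ┃                 
                         ┃[database]       
                         ┗━━━━━━━━━━━━━━━━━
                                   ┃ TabCon
                                   ┠───────
                                   ┃[access
                                   ┃───────
                                   ┃2024-01
                                   ┃2024-01
                                   ┃2024-01
                                   ┃2024-01
                                   ┃2024-01
                                   ┃2024-01
                                   ┃2024-01
                                   ┃2024-01
                                   ┃2024-01
                                   ┃2024-01


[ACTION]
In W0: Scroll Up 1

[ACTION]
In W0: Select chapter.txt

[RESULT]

                         ┠─────────────────
                         ┃                 
                         ┃[logging]        
                         ┃# logging configu
                         ┃max_connections =
                         ┃host = 4         
                         ┃secret_key = 8080
                         ┃                 
                         ┃[database]       
                         ┗━━━━━━━━━━━━━━━━━
                                   ┃ TabCon
                                   ┠───────
                                   ┃ access
                                   ┃───────
                                   ┃Error h
                                   ┃The arc
                                   ┃The fra
                                   ┃The fra
                                   ┃Each co
                                   ┃Data pr
                                   ┃The fra
                                   ┃       
                                   ┃       
                                   ┃       
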